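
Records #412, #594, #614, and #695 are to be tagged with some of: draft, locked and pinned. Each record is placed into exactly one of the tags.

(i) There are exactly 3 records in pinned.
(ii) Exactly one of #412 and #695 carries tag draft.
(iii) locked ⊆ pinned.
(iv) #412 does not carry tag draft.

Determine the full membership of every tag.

From (iv): #412 ∉ draft.
(ii) (exactly one): #695 ∈ draft.
(i): only 3 candidates remain for pinned, so all are in.

draft = {#695}; locked = {}; pinned = {#412, #594, #614}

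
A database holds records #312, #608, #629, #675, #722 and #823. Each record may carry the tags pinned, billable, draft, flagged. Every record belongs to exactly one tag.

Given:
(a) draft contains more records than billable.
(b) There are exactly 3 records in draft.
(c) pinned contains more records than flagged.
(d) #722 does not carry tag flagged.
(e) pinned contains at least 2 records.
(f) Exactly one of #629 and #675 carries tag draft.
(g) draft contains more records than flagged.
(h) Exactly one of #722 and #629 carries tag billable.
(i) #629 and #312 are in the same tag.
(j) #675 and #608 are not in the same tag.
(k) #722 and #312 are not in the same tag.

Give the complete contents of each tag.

pinned = {#675, #823}; billable = {#722}; draft = {#312, #608, #629}; flagged = {}

From (d): #722 ∉ flagged.
Suppose #312 ∈ pinned: no assignment then satisfies all the clues, so #312 ∉ pinned.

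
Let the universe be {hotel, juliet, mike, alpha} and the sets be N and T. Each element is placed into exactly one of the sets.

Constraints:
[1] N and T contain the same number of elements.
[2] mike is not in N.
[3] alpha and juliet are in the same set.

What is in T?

T = {hotel, mike}

From (2): mike ∉ N.
Only one set left: mike ∈ T.
Suppose hotel ∉ T: no assignment then satisfies all the clues, so hotel ∈ T.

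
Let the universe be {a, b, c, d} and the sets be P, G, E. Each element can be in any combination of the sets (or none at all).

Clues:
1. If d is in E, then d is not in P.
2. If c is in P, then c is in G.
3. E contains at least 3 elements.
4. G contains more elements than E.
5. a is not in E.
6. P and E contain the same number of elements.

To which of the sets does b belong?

b: E, G, P

From (5): a ∉ E.
(3): only 3 candidates remain for E, so all are in.
(1): d ∉ P.
Suppose b ∉ P: no assignment then satisfies all the clues, so b ∈ P.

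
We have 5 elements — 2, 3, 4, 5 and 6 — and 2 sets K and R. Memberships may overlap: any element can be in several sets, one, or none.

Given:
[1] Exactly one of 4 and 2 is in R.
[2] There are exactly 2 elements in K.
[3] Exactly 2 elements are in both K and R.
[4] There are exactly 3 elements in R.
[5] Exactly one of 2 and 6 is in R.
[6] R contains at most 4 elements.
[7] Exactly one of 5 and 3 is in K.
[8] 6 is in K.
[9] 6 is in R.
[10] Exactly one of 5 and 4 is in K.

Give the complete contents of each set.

K = {5, 6}; R = {4, 5, 6}

From (8): 6 ∈ K.
From (9): 6 ∈ R.
(5) (exactly one): 2 ∉ R.
(1) (exactly one): 4 ∈ R.
Suppose 2 ∈ K: no assignment then satisfies all the clues, so 2 ∉ K.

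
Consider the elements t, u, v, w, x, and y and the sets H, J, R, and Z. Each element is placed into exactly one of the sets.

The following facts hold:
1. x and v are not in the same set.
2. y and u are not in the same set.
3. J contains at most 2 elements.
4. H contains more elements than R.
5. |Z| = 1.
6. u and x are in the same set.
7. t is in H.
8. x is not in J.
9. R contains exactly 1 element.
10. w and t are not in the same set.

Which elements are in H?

H = {t, u, x}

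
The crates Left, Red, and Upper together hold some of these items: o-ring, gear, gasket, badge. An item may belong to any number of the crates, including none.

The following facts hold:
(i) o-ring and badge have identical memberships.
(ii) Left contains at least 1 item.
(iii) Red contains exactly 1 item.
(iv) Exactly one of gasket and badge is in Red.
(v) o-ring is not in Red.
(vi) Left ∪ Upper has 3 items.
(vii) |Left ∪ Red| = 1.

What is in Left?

Left = {gasket}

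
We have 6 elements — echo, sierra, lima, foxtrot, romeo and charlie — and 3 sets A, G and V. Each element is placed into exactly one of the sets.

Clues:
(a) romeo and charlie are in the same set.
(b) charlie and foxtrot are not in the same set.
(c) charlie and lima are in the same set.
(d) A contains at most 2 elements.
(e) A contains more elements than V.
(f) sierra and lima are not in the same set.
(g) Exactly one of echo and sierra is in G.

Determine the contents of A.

A = {foxtrot, sierra}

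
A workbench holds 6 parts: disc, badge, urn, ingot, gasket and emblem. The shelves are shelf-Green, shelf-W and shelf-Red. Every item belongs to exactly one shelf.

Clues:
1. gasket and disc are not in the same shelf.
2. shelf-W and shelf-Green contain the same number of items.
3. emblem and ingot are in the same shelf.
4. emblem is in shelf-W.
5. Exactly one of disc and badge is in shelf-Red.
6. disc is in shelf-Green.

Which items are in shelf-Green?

From (4): emblem ∈ shelf-W.
From (6): disc ∈ shelf-Green.
(1): gasket ∉ shelf-Green.
(3): ingot matches emblem: ingot ∉ shelf-Green.
(3): ingot matches emblem: ingot ∈ shelf-W.
(5) (exactly one): badge ∈ shelf-Red.
Suppose urn ∉ shelf-Green: no assignment then satisfies all the clues, so urn ∈ shelf-Green.

shelf-Green = {disc, urn}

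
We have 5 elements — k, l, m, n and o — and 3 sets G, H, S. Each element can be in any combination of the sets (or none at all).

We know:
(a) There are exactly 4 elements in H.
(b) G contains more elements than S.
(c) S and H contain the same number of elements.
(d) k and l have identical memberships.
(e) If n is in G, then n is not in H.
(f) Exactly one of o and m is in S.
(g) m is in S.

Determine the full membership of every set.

G = {k, l, m, n, o}; H = {k, l, m, o}; S = {k, l, m, n}

From (g): m ∈ S.
(f) (exactly one): o ∉ S.
Suppose k ∉ G: no assignment then satisfies all the clues, so k ∈ G.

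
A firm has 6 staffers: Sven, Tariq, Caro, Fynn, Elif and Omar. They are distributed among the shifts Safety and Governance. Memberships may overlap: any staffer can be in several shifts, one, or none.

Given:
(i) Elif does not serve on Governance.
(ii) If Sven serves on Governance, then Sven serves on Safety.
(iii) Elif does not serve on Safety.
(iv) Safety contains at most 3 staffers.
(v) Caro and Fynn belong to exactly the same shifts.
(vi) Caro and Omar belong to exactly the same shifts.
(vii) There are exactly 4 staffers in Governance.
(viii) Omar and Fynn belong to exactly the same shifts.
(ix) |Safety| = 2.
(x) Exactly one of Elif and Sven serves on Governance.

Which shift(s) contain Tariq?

Tariq: Safety

From (i): Elif ∉ Governance.
From (iii): Elif ∉ Safety.
(x) (exactly one): Sven ∈ Governance.
(ii): Sven ∈ Safety.
Suppose Tariq ∉ Safety: no assignment then satisfies all the clues, so Tariq ∈ Safety.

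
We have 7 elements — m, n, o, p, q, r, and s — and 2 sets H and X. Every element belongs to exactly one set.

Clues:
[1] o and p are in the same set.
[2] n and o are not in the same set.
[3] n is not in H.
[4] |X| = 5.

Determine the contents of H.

H = {o, p}

From (3): n ∉ H.
Only one set left: n ∈ X.
(2): o ∉ X.
Only one set left: o ∈ H.
(1): p matches o: p ∈ H.
(4): only 5 candidates remain for X, so all are in.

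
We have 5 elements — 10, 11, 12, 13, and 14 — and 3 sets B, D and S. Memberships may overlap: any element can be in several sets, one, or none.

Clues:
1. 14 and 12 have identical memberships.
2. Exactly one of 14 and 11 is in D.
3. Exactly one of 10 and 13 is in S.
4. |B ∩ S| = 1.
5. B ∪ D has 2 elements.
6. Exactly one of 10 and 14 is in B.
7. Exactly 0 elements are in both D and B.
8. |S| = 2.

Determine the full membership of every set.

B = {10}; D = {11}; S = {10, 11}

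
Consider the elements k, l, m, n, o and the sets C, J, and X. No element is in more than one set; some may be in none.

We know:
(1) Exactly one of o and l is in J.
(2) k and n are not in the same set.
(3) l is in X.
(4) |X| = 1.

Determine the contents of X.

X = {l}

From (3): l ∈ X.
(1) (exactly one): o ∈ J.
(4): X already has 1, so the rest are out.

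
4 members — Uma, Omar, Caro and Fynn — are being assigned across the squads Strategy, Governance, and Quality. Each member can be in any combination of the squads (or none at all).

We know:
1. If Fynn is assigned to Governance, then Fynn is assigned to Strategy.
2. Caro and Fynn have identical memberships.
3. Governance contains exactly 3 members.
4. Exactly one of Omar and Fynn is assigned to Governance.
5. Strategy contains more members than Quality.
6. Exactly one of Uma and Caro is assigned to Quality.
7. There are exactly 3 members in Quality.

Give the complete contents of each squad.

Strategy = {Caro, Fynn, Omar, Uma}; Governance = {Caro, Fynn, Uma}; Quality = {Caro, Fynn, Omar}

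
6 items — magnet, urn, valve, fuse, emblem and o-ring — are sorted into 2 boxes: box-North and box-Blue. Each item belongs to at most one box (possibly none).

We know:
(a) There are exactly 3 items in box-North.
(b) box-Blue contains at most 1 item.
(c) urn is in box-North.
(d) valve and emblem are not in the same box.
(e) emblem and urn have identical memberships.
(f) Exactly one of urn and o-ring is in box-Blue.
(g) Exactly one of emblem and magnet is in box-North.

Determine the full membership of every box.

From (c): urn ∈ box-North.
(e): emblem matches urn: emblem ∈ box-North.
(f) (exactly one): o-ring ∈ box-Blue.
(g) (exactly one): magnet ∉ box-North.
(b): box-Blue already has 1, so the rest are out.
(d): valve ∉ box-North.
(a): only 3 candidates remain for box-North, so all are in.

box-North = {emblem, fuse, urn}; box-Blue = {o-ring}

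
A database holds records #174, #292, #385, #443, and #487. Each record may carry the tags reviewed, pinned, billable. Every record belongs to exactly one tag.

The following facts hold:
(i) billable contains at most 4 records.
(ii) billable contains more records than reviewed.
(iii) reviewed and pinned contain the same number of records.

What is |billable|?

3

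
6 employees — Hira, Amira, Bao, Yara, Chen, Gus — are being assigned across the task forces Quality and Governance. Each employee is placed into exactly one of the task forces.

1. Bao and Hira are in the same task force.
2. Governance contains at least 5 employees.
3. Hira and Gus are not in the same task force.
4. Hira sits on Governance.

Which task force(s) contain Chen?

Chen: Governance

From (4): Hira ∈ Governance.
(1): Bao matches Hira: Bao ∉ Quality.
(1): Bao matches Hira: Bao ∈ Governance.
(3): Gus ∉ Governance.
Only one task force left: Gus ∈ Quality.
(2): only 5 candidates remain for Governance, so all are in.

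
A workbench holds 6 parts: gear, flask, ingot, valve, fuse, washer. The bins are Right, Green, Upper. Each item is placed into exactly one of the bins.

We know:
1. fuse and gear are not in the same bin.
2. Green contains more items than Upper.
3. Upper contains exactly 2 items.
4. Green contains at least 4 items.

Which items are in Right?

Right = {}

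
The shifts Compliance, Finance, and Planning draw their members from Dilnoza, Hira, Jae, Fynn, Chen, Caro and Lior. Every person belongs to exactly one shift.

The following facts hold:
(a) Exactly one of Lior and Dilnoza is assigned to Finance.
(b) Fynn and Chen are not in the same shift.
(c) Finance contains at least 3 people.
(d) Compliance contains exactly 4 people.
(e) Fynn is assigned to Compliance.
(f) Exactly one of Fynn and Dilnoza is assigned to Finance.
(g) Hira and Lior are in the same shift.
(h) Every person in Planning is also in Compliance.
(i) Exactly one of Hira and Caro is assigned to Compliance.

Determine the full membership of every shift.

Compliance = {Fynn, Hira, Jae, Lior}; Finance = {Caro, Chen, Dilnoza}; Planning = {}

From (e): Fynn ∈ Compliance.
(b): Chen ∉ Compliance.
(f) (exactly one): Dilnoza ∈ Finance.
(h) contrapositive: Chen ∉ Planning.
Only one shift left: Chen ∈ Finance.
(a) (exactly one): Lior ∉ Finance.
(g): Hira matches Lior: Hira ∉ Finance.
Suppose Hira ∉ Compliance: no assignment then satisfies all the clues, so Hira ∈ Compliance.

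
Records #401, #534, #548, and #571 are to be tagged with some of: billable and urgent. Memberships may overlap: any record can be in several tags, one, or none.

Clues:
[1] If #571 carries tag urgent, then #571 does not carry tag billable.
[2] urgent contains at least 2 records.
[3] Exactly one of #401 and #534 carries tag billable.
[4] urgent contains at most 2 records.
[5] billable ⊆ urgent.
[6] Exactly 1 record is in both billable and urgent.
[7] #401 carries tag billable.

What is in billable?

billable = {#401}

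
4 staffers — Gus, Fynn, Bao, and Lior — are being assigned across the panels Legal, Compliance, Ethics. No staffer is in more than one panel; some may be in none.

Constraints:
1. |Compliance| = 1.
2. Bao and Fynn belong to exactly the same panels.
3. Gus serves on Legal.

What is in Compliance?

Compliance = {Lior}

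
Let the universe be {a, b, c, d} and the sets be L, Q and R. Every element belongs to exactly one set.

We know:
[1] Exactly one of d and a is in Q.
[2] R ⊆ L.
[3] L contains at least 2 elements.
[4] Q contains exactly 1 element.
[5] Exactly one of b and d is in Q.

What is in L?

L = {a, b, c}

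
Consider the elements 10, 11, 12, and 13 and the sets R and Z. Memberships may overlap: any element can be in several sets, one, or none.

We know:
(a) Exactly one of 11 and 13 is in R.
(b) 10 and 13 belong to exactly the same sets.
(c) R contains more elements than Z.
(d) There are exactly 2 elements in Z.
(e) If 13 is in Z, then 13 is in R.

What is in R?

R = {10, 12, 13}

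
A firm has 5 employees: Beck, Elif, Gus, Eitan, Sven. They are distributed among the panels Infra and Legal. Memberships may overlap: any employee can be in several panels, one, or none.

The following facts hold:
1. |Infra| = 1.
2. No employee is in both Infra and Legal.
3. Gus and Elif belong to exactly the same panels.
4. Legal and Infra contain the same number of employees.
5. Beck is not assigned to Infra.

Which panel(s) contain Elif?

Elif: none

From (5): Beck ∉ Infra.
Suppose Elif ∈ Infra: no assignment then satisfies all the clues, so Elif ∉ Infra.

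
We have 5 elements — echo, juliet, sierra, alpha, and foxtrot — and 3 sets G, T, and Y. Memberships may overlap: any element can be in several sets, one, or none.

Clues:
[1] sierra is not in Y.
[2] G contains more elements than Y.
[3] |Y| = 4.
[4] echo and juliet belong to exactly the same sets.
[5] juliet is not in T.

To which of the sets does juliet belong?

juliet: G, Y

From (1): sierra ∉ Y.
From (5): juliet ∉ T.
(3): only 4 candidates remain for Y, so all are in.
(4): echo matches juliet: echo ∉ T.
Suppose juliet ∉ G: no assignment then satisfies all the clues, so juliet ∈ G.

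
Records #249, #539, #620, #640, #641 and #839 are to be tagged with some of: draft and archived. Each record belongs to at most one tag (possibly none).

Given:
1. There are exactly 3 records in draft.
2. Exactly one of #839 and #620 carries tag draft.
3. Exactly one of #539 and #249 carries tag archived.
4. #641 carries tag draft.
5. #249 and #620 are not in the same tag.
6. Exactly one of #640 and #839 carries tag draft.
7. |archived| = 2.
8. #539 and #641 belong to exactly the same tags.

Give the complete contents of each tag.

draft = {#539, #641, #839}; archived = {#249, #640}

From (4): #641 ∈ draft.
(8): #539 matches #641: #539 ∈ draft.
(3) (exactly one): #249 ∈ archived.
(5): #620 ∉ archived.
Suppose #620 ∈ draft: no assignment then satisfies all the clues, so #620 ∉ draft.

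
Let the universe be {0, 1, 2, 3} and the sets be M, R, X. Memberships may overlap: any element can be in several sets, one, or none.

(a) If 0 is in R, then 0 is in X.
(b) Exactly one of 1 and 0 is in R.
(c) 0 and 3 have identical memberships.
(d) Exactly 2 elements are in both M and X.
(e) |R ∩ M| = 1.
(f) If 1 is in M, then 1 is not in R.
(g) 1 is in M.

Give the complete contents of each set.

M = {1, 2}; R = {0, 2, 3}; X = {0, 1, 2, 3}

From (g): 1 ∈ M.
(f): 1 ∉ R.
(b) (exactly one): 0 ∈ R.
(c): 3 matches 0: 3 ∈ R.
(a): 0 ∈ X.
(c): 3 matches 0: 3 ∈ X.
Suppose 0 ∈ M: no assignment then satisfies all the clues, so 0 ∉ M.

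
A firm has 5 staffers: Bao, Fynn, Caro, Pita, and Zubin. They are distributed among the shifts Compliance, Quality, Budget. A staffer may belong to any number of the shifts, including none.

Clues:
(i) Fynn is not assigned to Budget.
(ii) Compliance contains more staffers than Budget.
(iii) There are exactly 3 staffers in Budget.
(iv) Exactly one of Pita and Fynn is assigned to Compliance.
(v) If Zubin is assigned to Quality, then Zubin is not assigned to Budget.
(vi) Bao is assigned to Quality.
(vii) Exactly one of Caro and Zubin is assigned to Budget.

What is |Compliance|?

4

From (i): Fynn ∉ Budget.
From (vi): Bao ∈ Quality.
Suppose Bao ∉ Compliance: no assignment then satisfies all the clues, so Bao ∈ Compliance.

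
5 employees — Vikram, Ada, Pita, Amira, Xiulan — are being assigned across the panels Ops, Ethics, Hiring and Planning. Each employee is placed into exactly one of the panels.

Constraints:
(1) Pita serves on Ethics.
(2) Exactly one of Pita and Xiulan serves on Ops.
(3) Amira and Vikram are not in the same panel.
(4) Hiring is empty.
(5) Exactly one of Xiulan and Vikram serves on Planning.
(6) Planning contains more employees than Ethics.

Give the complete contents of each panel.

Ops = {Amira, Xiulan}; Ethics = {Pita}; Hiring = {}; Planning = {Ada, Vikram}

From (1): Pita ∈ Ethics.
(2) (exactly one): Xiulan ∈ Ops.
(4): Hiring already has 0, so the rest are out.
(5) (exactly one): Vikram ∈ Planning.
(3): Amira ∉ Planning.
Suppose Ada ∈ Ops: no assignment then satisfies all the clues, so Ada ∉ Ops.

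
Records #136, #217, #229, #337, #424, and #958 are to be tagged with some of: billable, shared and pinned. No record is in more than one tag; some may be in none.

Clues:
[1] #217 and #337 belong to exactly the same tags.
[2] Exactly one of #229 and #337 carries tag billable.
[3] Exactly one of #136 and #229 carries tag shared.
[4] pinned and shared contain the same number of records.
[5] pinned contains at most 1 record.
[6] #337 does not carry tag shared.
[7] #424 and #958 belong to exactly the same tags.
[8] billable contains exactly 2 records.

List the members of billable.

From (6): #337 ∉ shared.
(1): #217 matches #337: #217 ∉ shared.
Suppose #136 ∈ billable: no assignment then satisfies all the clues, so #136 ∉ billable.

billable = {#217, #337}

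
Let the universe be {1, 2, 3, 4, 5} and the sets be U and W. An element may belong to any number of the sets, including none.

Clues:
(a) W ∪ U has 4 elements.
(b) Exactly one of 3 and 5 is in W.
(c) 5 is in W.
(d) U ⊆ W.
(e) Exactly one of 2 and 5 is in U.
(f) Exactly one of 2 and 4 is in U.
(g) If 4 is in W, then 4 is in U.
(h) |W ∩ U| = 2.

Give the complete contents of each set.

From (c): 5 ∈ W.
(b) (exactly one): 3 ∉ W.
(d) contrapositive: 3 ∉ U.
Suppose 1 ∈ U: no assignment then satisfies all the clues, so 1 ∉ U.

U = {4, 5}; W = {1, 2, 4, 5}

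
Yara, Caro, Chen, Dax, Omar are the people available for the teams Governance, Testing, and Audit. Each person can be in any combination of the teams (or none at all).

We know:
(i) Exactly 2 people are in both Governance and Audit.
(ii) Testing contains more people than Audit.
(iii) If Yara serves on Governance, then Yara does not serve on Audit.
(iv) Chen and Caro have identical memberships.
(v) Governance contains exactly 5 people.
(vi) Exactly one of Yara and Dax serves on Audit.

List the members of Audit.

Audit = {Dax, Omar}

(v): only 5 candidates remain for Governance, so all are in.
(iii): Yara ∉ Audit.
(vi) (exactly one): Dax ∈ Audit.
Suppose Caro ∈ Audit: no assignment then satisfies all the clues, so Caro ∉ Audit.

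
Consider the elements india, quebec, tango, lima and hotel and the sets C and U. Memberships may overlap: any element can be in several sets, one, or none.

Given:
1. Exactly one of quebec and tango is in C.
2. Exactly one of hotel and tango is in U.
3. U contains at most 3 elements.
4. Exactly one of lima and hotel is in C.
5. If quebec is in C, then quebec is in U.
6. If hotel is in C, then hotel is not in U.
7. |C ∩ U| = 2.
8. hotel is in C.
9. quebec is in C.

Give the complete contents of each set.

C = {hotel, india, quebec}; U = {india, quebec, tango}

From (8): hotel ∈ C.
From (9): quebec ∈ C.
(1) (exactly one): tango ∉ C.
(4) (exactly one): lima ∉ C.
(5): quebec ∈ U.
(6): hotel ∉ U.
(2) (exactly one): tango ∈ U.
Suppose india ∉ C: no assignment then satisfies all the clues, so india ∈ C.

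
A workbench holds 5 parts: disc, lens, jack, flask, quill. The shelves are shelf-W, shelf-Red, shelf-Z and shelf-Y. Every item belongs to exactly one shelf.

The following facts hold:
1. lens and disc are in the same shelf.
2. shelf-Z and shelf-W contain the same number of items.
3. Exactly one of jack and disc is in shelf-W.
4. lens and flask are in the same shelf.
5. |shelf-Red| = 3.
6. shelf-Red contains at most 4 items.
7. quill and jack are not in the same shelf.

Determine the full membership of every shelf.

shelf-W = {jack}; shelf-Red = {disc, flask, lens}; shelf-Z = {quill}; shelf-Y = {}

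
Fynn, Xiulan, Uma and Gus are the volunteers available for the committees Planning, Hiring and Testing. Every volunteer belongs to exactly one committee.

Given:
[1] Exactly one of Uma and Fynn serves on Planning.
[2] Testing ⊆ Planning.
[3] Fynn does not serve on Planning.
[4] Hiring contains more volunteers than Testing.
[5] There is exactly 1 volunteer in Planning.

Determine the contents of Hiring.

From (3): Fynn ∉ Planning.
(1) (exactly one): Uma ∈ Planning.
(2) contrapositive: Fynn ∉ Testing.
(5): Planning already has 1, so the rest are out.
Only one committee left: Fynn ∈ Hiring.
(2) contrapositive: Xiulan ∉ Testing.
(2) contrapositive: Gus ∉ Testing.
Only one committee left: Xiulan ∈ Hiring.
Only one committee left: Gus ∈ Hiring.

Hiring = {Fynn, Gus, Xiulan}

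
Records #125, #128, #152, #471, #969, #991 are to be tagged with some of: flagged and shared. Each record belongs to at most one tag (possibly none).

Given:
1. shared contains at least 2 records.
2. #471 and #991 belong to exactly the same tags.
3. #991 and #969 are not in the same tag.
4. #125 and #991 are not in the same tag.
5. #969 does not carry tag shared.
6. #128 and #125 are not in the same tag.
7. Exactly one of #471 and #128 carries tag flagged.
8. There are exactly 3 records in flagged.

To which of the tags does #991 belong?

#991: shared

From (5): #969 ∉ shared.
Suppose #991 ∈ flagged: no assignment then satisfies all the clues, so #991 ∉ flagged.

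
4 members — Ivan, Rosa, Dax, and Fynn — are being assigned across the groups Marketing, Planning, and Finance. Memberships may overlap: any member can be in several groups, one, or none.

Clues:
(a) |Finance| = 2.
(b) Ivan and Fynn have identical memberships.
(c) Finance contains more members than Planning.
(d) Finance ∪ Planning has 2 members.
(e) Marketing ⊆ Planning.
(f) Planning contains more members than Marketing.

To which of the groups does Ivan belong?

Ivan: none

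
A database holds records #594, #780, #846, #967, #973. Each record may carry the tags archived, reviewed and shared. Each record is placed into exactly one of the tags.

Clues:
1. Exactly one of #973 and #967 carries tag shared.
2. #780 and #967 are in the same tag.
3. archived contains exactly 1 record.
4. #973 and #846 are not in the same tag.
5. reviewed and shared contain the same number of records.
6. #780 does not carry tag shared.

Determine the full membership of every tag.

archived = {#846}; reviewed = {#780, #967}; shared = {#594, #973}

From (6): #780 ∉ shared.
(2): #967 matches #780: #967 ∉ shared.
(1) (exactly one): #973 ∈ shared.
(4): #846 ∉ shared.
Suppose #594 ∈ archived: no assignment then satisfies all the clues, so #594 ∉ archived.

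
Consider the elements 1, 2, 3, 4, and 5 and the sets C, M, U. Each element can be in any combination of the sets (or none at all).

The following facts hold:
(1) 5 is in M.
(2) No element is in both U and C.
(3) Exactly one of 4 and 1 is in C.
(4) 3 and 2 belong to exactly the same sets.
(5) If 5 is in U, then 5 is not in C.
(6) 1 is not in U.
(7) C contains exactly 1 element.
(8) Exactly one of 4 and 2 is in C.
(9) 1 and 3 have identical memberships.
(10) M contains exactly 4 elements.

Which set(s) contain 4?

4: C

From (1): 5 ∈ M.
From (6): 1 ∉ U.
(9): 3 matches 1: 3 ∉ U.
(4): 2 matches 3: 2 ∉ U.
Suppose 4 ∉ C: no assignment then satisfies all the clues, so 4 ∈ C.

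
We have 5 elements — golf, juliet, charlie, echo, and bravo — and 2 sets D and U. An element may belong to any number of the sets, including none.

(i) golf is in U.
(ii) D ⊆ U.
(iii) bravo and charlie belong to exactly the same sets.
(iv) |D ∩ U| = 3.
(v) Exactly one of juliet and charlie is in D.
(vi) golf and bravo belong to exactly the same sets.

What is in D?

From (i): golf ∈ U.
(vi): bravo matches golf: bravo ∈ U.
(iii): charlie matches bravo: charlie ∈ U.
Suppose golf ∉ D: no assignment then satisfies all the clues, so golf ∈ D.

D = {bravo, charlie, golf}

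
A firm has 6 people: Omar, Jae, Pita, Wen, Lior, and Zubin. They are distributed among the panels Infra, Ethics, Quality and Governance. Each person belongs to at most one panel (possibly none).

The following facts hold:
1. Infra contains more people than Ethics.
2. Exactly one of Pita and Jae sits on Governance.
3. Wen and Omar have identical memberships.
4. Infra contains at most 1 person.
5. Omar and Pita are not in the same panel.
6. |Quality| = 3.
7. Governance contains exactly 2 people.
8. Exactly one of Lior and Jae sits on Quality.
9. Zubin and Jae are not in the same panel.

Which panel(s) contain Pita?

Pita: Governance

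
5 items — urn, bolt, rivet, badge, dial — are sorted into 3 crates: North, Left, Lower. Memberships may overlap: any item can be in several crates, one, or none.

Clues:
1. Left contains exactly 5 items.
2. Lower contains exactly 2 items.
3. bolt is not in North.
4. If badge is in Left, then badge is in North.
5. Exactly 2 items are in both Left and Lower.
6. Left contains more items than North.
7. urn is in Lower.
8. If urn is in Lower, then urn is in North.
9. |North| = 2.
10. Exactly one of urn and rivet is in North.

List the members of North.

North = {badge, urn}

From (3): bolt ∉ North.
From (7): urn ∈ Lower.
(1): only 5 candidates remain for Left, so all are in.
(4): badge ∈ North.
(8): urn ∈ North.
(9): North already has 2, so the rest are out.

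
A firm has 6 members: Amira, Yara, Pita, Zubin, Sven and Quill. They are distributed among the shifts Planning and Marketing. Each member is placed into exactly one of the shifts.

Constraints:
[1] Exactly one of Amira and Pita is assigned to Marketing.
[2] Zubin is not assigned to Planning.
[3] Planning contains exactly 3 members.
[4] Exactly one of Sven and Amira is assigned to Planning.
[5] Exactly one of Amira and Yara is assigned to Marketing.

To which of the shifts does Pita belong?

From (2): Zubin ∉ Planning.
Only one shift left: Zubin ∈ Marketing.
Suppose Pita ∉ Planning: no assignment then satisfies all the clues, so Pita ∈ Planning.

Pita: Planning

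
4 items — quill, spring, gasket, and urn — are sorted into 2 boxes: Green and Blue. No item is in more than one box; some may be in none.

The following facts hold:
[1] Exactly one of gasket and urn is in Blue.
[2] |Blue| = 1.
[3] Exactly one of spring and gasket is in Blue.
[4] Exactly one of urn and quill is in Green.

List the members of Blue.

Blue = {gasket}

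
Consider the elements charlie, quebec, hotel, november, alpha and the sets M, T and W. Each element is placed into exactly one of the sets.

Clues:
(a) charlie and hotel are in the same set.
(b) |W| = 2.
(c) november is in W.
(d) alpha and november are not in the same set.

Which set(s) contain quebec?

From (c): november ∈ W.
(d): alpha ∉ W.
Suppose quebec ∈ M: no assignment then satisfies all the clues, so quebec ∉ M.

quebec: W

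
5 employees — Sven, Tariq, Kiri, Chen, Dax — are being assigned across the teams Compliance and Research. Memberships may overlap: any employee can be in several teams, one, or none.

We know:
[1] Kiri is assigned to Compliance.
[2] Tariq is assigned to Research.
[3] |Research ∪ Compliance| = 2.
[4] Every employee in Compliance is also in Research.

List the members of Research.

Research = {Kiri, Tariq}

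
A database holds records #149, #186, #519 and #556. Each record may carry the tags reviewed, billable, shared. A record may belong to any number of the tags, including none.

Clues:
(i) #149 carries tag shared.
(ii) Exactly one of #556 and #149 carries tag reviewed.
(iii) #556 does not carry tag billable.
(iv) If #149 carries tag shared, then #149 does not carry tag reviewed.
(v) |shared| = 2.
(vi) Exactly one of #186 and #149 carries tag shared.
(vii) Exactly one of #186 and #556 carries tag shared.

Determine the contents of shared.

shared = {#149, #556}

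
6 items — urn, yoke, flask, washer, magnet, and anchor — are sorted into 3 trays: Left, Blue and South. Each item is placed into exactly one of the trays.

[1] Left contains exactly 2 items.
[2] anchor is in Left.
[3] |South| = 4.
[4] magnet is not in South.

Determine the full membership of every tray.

Left = {anchor, magnet}; Blue = {}; South = {flask, urn, washer, yoke}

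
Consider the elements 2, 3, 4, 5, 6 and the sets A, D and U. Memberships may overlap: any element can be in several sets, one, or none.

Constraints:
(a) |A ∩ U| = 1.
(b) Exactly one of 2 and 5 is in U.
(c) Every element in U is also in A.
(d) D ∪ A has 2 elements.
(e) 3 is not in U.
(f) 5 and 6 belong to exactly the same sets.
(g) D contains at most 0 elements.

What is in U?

From (e): 3 ∉ U.
(g): D already has 0, so the rest are out.
Suppose 2 ∉ U: no assignment then satisfies all the clues, so 2 ∈ U.

U = {2}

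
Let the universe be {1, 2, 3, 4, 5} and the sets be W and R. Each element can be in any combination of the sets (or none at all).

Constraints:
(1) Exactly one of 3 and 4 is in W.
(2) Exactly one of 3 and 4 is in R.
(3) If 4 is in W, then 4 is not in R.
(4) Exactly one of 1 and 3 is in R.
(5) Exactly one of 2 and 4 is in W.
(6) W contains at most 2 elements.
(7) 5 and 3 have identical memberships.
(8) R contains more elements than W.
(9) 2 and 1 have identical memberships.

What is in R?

R = {3, 5}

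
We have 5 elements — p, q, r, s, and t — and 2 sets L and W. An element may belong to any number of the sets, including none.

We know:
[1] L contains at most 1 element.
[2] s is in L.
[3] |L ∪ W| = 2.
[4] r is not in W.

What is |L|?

1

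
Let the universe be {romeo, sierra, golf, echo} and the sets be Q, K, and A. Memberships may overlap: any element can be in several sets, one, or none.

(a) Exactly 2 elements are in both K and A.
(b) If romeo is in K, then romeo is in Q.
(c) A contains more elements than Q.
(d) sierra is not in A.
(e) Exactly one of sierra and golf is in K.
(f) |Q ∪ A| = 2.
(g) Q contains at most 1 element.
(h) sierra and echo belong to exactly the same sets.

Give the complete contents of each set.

Q = {romeo}; K = {golf, romeo}; A = {golf, romeo}

From (d): sierra ∉ A.
(h): echo matches sierra: echo ∉ A.
Suppose romeo ∉ Q: no assignment then satisfies all the clues, so romeo ∈ Q.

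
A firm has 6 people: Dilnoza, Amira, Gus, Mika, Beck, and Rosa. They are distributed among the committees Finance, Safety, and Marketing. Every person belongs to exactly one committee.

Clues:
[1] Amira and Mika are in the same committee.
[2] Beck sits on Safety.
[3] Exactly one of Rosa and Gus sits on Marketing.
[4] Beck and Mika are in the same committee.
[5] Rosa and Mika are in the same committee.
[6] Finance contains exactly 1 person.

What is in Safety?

From (2): Beck ∈ Safety.
(4): Mika matches Beck: Mika ∉ Finance.
(4): Mika matches Beck: Mika ∈ Safety.
(5): Rosa matches Mika: Rosa ∉ Finance.
(5): Rosa matches Mika: Rosa ∈ Safety.
(1): Amira matches Mika: Amira ∉ Finance.
(1): Amira matches Mika: Amira ∈ Safety.
(3) (exactly one): Gus ∈ Marketing.
(6): only 1 candidates remain for Finance, so all are in.

Safety = {Amira, Beck, Mika, Rosa}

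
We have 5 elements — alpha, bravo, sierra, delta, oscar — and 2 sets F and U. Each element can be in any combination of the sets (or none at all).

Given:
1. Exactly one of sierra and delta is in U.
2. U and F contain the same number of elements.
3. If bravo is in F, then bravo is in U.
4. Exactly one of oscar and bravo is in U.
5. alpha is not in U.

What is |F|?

2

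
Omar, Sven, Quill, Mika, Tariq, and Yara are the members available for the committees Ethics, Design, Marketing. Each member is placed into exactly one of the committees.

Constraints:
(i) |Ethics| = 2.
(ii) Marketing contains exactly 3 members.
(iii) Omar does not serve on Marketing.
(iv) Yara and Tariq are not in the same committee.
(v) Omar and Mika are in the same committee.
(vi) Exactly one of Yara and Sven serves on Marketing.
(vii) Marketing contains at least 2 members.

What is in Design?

Design = {Yara}

From (iii): Omar ∉ Marketing.
(v): Mika matches Omar: Mika ∉ Marketing.
Suppose Omar ∈ Design: no assignment then satisfies all the clues, so Omar ∉ Design.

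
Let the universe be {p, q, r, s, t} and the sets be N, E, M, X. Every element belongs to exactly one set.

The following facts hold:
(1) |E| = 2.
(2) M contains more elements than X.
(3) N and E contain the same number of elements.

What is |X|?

0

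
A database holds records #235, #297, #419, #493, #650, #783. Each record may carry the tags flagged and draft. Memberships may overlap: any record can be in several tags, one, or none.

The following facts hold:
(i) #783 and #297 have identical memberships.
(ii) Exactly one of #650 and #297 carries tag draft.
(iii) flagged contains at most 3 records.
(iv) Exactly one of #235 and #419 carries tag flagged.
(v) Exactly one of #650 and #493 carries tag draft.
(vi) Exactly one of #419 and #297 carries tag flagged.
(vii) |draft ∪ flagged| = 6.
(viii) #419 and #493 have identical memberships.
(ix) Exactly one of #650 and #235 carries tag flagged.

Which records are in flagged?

flagged = {#419, #493, #650}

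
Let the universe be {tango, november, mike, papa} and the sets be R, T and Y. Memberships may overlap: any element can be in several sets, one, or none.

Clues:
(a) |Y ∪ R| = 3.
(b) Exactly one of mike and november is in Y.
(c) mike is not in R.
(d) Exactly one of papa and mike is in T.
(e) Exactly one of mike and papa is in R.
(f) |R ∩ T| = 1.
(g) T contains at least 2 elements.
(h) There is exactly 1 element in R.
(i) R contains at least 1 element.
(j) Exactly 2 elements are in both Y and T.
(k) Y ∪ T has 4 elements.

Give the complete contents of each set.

R = {papa}; T = {november, papa, tango}; Y = {mike, papa, tango}

From (c): mike ∉ R.
(e) (exactly one): papa ∈ R.
(h): R already has 1, so the rest are out.
Suppose tango ∉ T: no assignment then satisfies all the clues, so tango ∈ T.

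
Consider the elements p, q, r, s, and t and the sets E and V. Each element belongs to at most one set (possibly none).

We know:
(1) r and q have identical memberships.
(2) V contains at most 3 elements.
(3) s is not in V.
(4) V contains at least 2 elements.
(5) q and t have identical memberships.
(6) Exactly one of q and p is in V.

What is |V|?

3

From (3): s ∉ V.
Suppose p ∈ V: no assignment then satisfies all the clues, so p ∉ V.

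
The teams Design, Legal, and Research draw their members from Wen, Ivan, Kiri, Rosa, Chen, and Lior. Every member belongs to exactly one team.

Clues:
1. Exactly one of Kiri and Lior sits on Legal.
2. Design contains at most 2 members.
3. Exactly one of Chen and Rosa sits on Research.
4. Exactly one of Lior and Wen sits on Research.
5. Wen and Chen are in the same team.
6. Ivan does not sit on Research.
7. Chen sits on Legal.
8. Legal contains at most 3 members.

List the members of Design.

Design = {Ivan}

From (6): Ivan ∉ Research.
From (7): Chen ∈ Legal.
(3) (exactly one): Rosa ∈ Research.
(5): Wen matches Chen: Wen ∉ Design.
(5): Wen matches Chen: Wen ∈ Legal.
(4) (exactly one): Lior ∈ Research.
(1) (exactly one): Kiri ∈ Legal.
(8): Legal already has 3, so the rest are out.
Only one team left: Ivan ∈ Design.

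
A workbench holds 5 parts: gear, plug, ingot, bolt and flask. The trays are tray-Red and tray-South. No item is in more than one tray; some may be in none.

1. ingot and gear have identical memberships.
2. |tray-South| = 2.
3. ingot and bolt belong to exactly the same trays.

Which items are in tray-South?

tray-South = {flask, plug}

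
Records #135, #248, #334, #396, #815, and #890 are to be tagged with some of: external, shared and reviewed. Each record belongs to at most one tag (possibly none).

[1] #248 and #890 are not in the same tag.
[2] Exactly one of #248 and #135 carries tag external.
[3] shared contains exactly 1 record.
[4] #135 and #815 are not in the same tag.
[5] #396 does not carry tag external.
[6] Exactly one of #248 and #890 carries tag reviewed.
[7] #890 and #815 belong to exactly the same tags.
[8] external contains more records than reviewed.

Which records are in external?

From (5): #396 ∉ external.
Suppose #135 ∉ external: no assignment then satisfies all the clues, so #135 ∈ external.

external = {#135, #334}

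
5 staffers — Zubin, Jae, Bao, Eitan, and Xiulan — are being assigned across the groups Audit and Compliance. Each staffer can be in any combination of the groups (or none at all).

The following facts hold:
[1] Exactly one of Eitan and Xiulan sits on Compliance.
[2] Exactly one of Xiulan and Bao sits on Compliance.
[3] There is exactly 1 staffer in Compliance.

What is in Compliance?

Compliance = {Xiulan}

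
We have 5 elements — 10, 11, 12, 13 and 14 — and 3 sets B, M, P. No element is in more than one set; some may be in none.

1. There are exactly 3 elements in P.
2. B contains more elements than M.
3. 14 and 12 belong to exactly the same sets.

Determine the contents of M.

M = {}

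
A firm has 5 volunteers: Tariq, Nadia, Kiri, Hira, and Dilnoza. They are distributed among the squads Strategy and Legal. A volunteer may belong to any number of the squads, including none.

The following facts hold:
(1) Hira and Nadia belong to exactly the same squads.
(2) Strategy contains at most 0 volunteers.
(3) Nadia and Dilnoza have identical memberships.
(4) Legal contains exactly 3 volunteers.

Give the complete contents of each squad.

(2): Strategy already has 0, so the rest are out.
Suppose Tariq ∈ Legal: no assignment then satisfies all the clues, so Tariq ∉ Legal.

Strategy = {}; Legal = {Dilnoza, Hira, Nadia}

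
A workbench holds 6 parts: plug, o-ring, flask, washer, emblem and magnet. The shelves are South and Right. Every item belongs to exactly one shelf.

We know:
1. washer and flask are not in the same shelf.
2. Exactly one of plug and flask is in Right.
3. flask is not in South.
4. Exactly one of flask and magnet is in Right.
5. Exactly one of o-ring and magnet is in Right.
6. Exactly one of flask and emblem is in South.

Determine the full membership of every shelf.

From (3): flask ∉ South.
(6) (exactly one): emblem ∈ South.
Only one shelf left: flask ∈ Right.
(1): washer ∉ Right.
(2) (exactly one): plug ∉ Right.
(4) (exactly one): magnet ∉ Right.
(5) (exactly one): o-ring ∈ Right.
Only one shelf left: plug ∈ South.
Only one shelf left: washer ∈ South.
Only one shelf left: magnet ∈ South.

South = {emblem, magnet, plug, washer}; Right = {flask, o-ring}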